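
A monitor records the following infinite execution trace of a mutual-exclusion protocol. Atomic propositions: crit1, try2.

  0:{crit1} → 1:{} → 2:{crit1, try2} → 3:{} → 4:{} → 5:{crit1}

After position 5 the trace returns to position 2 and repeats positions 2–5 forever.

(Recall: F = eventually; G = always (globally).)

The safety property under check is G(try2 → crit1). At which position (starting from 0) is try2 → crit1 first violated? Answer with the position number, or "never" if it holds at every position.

try2 → crit1 holds at every position 0..5, and those are all the positions the trace ever visits, so the invariant G(try2 → crit1) is never violated.

never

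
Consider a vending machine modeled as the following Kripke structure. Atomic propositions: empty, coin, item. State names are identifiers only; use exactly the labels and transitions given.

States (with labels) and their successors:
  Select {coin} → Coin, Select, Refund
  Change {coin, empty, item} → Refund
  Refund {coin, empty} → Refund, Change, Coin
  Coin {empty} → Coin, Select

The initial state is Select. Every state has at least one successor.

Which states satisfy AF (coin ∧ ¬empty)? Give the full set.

{Select}

States satisfying coin ∧ ¬empty: {Select}.
States satisfying AF (coin ∧ ¬empty): {Select}.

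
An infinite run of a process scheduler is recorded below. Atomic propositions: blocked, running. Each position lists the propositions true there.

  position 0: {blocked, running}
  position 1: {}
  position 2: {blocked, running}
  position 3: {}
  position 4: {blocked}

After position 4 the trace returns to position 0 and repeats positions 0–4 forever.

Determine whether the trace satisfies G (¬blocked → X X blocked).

Does not hold

¬blocked → X X blocked must hold at every position from 0 onward. It fails at position 1, so G (¬blocked → X X blocked) is false.
Positions where ¬blocked holds: 1, 3.
Check X X blocked at each: 1→fails, 3→ok.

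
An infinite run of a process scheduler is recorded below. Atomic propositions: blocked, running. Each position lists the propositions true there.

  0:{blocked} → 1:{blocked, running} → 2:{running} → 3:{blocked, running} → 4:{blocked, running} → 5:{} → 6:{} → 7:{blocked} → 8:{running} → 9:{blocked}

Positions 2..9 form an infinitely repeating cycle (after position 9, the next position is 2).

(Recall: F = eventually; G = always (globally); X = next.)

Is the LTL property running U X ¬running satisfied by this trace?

Walking from position 0: at position 0, X ¬running has not yet held and running fails, so running U X ¬running is false.

Does not hold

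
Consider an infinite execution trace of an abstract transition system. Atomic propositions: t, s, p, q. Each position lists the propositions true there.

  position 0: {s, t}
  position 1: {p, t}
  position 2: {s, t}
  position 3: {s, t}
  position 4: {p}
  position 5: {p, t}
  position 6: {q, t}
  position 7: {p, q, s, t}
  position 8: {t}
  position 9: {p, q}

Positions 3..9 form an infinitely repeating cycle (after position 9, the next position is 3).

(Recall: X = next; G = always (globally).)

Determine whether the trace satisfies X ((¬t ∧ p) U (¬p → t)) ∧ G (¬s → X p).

Violated

The position after 0 is 1; (¬t ∧ p) U (¬p → t) is true there.
¬s → X p must hold at every position from 0 onward. It fails at position 1, so G (¬s → X p) is false.
Positions where ¬s holds: 1, 4, 5, 6, 8, 9.
Check X p at each: 1→fails, 4→ok, 5→fails, 6→ok, 8→ok, 9→fails.
At position 0: X ((¬t ∧ p) U (¬p → t)) is true; G (¬s → X p) is false; so X ((¬t ∧ p) U (¬p → t)) ∧ G (¬s → X p) is false.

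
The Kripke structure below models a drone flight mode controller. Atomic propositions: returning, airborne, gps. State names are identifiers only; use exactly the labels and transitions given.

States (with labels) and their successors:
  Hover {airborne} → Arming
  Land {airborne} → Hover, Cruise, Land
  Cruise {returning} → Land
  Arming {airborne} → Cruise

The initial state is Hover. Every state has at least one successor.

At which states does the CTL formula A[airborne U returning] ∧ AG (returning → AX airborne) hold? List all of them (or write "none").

States satisfying airborne: {Hover, Land, Arming}.
States satisfying returning: {Cruise}.
States satisfying A[airborne U returning]: {Hover, Cruise, Arming}.
States satisfying returning → AX airborne: {Hover, Land, Cruise, Arming}.
States satisfying AG (returning → AX airborne): {Hover, Land, Cruise, Arming}.
States satisfying A[airborne U returning] ∧ AG (returning → AX airborne): {Hover, Cruise, Arming}.

{Hover, Cruise, Arming}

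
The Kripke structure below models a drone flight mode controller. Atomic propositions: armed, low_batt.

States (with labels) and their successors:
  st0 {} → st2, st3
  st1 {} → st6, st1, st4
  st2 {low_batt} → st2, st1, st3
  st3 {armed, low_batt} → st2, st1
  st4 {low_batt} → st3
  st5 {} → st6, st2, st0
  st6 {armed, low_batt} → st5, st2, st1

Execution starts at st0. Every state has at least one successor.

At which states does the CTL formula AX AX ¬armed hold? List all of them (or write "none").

States satisfying AX ¬armed: {st3, st6}.
States satisfying AX AX ¬armed: {st4}.

{st4}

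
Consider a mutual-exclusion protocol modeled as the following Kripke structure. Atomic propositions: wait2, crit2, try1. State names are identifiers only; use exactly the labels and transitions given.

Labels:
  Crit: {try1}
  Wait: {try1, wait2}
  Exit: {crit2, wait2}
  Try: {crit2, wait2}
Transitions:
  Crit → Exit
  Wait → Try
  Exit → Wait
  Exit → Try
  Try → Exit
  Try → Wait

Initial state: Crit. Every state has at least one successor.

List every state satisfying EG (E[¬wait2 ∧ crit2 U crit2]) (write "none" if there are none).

{Exit, Try}

States satisfying E[¬wait2 ∧ crit2 U crit2]: {Exit, Try}.
States satisfying EG (E[¬wait2 ∧ crit2 U crit2]): {Exit, Try}.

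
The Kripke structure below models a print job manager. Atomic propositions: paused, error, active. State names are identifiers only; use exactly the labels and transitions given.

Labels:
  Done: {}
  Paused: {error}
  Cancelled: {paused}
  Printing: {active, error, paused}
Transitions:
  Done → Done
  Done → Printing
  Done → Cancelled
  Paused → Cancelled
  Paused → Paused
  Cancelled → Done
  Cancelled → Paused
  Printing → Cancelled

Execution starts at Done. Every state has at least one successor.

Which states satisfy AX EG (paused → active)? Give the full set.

{Cancelled}

States satisfying EG (paused → active): {Done, Paused}.
States satisfying AX EG (paused → active): {Cancelled}.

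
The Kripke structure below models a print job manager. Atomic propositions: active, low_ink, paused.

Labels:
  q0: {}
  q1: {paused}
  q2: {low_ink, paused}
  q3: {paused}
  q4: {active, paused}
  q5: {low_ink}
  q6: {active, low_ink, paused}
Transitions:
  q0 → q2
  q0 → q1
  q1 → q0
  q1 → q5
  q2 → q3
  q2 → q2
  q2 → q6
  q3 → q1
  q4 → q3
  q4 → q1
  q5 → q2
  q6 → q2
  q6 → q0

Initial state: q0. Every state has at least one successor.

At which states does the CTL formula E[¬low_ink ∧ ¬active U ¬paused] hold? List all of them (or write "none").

States satisfying ¬low_ink ∧ ¬active: {q0, q1, q3}.
States satisfying ¬paused: {q0, q5}.
States satisfying E[¬low_ink ∧ ¬active U ¬paused]: {q0, q1, q3, q5}.

{q0, q1, q3, q5}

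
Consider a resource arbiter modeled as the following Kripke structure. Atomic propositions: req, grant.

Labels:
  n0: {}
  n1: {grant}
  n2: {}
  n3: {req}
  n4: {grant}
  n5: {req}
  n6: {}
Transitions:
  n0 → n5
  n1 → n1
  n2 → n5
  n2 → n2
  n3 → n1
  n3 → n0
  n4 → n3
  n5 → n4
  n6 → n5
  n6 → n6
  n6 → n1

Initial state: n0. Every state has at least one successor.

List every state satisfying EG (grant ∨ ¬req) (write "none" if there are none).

States satisfying grant ∨ ¬req: {n0, n1, n2, n4, n6}.
States satisfying EG (grant ∨ ¬req): {n1, n2, n6}.

{n1, n2, n6}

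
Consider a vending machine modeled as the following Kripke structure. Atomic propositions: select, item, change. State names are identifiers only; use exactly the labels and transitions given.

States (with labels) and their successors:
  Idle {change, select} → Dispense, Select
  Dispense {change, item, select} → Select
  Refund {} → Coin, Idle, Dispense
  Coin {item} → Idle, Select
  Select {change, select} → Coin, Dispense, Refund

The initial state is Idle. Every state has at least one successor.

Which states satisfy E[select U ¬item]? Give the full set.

{Idle, Dispense, Refund, Select}

States satisfying select: {Idle, Dispense, Select}.
States satisfying ¬item: {Idle, Refund, Select}.
States satisfying E[select U ¬item]: {Idle, Dispense, Refund, Select}.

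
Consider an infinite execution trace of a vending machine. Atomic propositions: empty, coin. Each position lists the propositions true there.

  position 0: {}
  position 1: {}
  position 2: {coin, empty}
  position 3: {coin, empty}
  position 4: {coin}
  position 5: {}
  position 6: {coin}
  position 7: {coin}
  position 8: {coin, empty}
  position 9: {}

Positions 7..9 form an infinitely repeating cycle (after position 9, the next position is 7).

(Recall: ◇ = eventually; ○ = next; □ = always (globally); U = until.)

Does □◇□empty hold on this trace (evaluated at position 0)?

Violated

◇□empty must hold at every position from 0 onward. It fails at position 0, so □◇□empty is false.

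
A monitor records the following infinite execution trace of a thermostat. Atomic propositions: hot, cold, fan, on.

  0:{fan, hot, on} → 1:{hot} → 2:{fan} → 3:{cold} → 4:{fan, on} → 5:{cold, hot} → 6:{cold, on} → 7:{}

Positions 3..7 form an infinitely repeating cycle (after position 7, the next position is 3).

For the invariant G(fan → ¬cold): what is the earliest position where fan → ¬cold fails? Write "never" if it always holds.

fan → ¬cold holds at every position 0..7, and those are all the positions the trace ever visits, so the invariant G(fan → ¬cold) is never violated.

never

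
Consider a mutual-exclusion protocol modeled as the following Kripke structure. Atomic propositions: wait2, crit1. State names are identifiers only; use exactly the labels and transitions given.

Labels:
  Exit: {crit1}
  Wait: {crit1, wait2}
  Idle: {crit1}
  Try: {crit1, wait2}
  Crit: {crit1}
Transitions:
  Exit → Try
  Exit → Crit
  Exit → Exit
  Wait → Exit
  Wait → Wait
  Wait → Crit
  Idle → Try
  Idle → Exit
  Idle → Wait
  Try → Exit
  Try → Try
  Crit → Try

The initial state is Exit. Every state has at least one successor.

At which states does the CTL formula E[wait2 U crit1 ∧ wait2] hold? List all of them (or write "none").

States satisfying wait2: {Wait, Try}.
States satisfying crit1 ∧ wait2: {Wait, Try}.
States satisfying E[wait2 U crit1 ∧ wait2]: {Wait, Try}.

{Wait, Try}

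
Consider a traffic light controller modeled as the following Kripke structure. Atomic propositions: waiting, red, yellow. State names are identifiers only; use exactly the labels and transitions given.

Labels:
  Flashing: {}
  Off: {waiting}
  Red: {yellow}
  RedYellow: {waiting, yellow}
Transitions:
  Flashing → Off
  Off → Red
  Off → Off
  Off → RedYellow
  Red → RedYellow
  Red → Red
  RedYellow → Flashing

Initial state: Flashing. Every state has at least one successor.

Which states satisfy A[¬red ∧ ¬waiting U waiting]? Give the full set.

{Flashing, Off, RedYellow}

States satisfying ¬red ∧ ¬waiting: {Flashing, Red}.
States satisfying waiting: {Off, RedYellow}.
States satisfying A[¬red ∧ ¬waiting U waiting]: {Flashing, Off, RedYellow}.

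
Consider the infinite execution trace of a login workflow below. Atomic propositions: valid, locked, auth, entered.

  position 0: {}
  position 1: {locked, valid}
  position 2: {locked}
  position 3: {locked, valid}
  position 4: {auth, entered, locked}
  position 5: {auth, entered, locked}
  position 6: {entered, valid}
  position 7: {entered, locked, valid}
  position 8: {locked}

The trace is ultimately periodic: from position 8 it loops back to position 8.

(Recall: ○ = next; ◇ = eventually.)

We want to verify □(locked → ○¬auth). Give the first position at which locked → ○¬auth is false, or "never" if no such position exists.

Check locked → ○¬auth at each position in order: 0 ✓, 1 ✓, 2 ✓.
At position 3 the labels are {locked, valid} and the next position 4 has {auth, entered, locked}, so locked → ○¬auth is false there. This is the first violation.

3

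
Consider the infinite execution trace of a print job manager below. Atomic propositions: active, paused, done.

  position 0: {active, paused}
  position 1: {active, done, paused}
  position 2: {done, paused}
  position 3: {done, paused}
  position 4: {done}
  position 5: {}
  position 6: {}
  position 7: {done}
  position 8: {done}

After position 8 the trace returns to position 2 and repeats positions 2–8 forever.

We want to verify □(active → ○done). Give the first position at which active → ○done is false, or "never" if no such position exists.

never

active → ○done holds at every position 0..8, and those are all the positions the trace ever visits, so the invariant □(active → ○done) is never violated.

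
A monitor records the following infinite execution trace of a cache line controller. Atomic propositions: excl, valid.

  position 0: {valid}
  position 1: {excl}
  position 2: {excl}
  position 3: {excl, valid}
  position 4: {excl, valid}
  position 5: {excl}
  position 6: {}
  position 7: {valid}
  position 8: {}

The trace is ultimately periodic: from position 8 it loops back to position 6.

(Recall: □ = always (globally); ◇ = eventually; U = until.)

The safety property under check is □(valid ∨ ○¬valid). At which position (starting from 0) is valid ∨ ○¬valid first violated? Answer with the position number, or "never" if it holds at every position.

2

Check valid ∨ ○¬valid at each position in order: 0 ✓, 1 ✓.
At position 2 the labels are {excl} and the next position 3 has {excl, valid}, so valid ∨ ○¬valid is false there. This is the first violation.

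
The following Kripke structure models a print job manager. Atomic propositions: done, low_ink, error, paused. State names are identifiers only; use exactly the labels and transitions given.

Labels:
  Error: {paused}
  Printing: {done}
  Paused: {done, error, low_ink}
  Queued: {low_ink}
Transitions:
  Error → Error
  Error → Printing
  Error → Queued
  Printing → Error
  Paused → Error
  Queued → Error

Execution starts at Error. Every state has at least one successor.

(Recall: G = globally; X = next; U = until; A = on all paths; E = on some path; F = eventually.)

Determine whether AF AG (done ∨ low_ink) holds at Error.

States satisfying AG (done ∨ low_ink): ∅.
States satisfying AF AG (done ∨ low_ink): ∅.
There is a path from Error along which AG (done ∨ low_ink) never holds.
Error ∉ Sat(AF AG (done ∨ low_ink)).

No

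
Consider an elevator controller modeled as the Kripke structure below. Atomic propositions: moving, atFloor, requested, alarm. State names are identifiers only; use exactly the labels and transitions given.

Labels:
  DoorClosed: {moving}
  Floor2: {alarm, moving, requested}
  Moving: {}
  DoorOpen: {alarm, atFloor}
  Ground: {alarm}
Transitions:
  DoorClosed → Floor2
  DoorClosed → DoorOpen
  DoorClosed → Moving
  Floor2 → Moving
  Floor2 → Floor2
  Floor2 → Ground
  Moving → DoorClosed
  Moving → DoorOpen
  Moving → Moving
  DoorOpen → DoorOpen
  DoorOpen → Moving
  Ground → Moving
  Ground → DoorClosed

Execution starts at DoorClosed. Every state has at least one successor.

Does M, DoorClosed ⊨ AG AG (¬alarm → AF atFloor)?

Violated

States satisfying AG (¬alarm → AF atFloor): ∅.
States satisfying AG AG (¬alarm → AF atFloor): ∅.
DoorClosed is reachable from DoorClosed and violates AG (¬alarm → AF atFloor), so AG fails at DoorClosed.
DoorClosed ∉ Sat(AG AG (¬alarm → AF atFloor)).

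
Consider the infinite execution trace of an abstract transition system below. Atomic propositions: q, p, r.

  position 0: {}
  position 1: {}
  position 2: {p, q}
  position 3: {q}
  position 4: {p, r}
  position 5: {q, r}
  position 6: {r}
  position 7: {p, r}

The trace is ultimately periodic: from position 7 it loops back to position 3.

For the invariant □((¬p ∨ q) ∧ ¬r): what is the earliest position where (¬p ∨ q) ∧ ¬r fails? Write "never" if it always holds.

Check (¬p ∨ q) ∧ ¬r at each position in order: 0 ✓, 1 ✓, 2 ✓, 3 ✓.
At position 4 the labels are {p, r}, so (¬p ∨ q) ∧ ¬r is false there. This is the first violation.

4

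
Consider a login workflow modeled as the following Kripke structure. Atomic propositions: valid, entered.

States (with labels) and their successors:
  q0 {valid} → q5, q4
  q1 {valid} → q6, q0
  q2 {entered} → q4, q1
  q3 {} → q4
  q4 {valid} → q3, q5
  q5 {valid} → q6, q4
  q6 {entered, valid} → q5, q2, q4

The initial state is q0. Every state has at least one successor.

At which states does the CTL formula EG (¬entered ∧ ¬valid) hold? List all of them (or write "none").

none

States satisfying ¬entered ∧ ¬valid: {q3}.
States satisfying EG (¬entered ∧ ¬valid): ∅.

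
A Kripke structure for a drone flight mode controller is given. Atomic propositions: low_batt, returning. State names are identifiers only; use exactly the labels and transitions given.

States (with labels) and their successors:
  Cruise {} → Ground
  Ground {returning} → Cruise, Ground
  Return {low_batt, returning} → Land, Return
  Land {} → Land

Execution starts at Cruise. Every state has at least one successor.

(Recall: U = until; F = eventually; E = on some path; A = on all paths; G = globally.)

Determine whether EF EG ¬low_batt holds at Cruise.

States satisfying EG ¬low_batt: {Cruise, Ground, Land}.
States satisfying EF EG ¬low_batt: {Cruise, Ground, Return, Land}.
Some path from Cruise reaches a state where EG ¬low_batt holds.
Cruise ∈ Sat(EF EG ¬low_batt).

Yes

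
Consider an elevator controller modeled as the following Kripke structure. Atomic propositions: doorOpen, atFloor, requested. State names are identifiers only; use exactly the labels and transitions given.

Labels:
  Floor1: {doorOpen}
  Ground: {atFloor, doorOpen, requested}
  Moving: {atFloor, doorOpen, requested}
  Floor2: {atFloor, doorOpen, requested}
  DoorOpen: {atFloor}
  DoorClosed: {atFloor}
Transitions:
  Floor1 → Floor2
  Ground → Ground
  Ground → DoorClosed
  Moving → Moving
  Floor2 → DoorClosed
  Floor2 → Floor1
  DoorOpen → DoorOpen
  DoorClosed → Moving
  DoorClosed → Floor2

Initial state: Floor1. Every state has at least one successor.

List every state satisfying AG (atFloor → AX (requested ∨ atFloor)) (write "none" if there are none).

{Moving, DoorOpen}

States satisfying atFloor → AX (requested ∨ atFloor): {Floor1, Ground, Moving, DoorOpen, DoorClosed}.
States satisfying AG (atFloor → AX (requested ∨ atFloor)): {Moving, DoorOpen}.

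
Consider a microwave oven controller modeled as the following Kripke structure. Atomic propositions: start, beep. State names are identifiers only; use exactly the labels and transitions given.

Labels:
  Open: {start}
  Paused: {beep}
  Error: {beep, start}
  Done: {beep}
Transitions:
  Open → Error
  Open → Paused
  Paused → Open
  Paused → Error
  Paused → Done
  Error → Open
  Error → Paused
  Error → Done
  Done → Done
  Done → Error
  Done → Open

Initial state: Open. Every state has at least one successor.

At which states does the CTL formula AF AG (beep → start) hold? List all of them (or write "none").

States satisfying AG (beep → start): ∅.
States satisfying AF AG (beep → start): ∅.

none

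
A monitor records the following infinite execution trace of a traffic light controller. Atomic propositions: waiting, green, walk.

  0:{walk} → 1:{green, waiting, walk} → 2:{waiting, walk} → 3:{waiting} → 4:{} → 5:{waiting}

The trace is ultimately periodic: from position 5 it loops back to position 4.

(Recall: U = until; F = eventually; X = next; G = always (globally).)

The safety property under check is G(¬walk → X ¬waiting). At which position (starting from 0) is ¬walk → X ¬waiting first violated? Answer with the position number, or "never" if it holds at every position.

4

Check ¬walk → X ¬waiting at each position in order: 0 ✓, 1 ✓, 2 ✓, 3 ✓.
At position 4 the labels are {} and the next position 5 has {waiting}, so ¬walk → X ¬waiting is false there. This is the first violation.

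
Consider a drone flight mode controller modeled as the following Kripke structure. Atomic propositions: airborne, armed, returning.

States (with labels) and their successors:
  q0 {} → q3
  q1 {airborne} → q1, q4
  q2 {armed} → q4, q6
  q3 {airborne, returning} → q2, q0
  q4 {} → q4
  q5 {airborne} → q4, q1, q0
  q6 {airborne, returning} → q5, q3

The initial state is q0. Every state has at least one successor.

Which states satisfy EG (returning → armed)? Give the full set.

States satisfying returning → armed: {q0, q1, q2, q4, q5}.
States satisfying EG (returning → armed): {q1, q2, q4, q5}.

{q1, q2, q4, q5}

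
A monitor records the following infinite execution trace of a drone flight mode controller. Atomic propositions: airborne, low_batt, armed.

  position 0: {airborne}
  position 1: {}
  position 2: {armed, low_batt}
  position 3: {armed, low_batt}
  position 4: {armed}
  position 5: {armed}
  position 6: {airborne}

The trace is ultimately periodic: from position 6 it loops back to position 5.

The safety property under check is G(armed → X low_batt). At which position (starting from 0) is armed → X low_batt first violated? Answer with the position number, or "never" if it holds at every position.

Check armed → X low_batt at each position in order: 0 ✓, 1 ✓, 2 ✓.
At position 3 the labels are {armed, low_batt} and the next position 4 has {armed}, so armed → X low_batt is false there. This is the first violation.

3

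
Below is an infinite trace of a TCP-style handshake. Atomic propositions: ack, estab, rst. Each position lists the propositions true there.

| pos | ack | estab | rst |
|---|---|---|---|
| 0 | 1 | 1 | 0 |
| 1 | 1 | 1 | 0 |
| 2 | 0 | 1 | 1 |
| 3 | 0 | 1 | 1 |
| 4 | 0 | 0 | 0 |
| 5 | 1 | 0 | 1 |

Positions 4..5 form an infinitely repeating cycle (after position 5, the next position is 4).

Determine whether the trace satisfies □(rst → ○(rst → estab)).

Yes

rst → ○(rst → estab) holds at every position 0..5, and those are all positions ever visited, so □(rst → ○(rst → estab)) holds.
Positions where rst holds: 2, 3, 5.
Check ○(rst → estab) at each: 2→ok, 3→ok, 5→ok.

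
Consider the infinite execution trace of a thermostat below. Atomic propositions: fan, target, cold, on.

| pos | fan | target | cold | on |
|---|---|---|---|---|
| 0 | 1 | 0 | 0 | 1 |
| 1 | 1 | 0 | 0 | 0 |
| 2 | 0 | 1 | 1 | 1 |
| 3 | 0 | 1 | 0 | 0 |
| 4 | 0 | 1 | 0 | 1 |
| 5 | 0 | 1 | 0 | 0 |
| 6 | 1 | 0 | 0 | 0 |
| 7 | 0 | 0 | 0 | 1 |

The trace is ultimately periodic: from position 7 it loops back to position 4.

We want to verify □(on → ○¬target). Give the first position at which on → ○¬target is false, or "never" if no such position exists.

2

Check on → ○¬target at each position in order: 0 ✓, 1 ✓.
At position 2 the labels are {cold, on, target} and the next position 3 has {target}, so on → ○¬target is false there. This is the first violation.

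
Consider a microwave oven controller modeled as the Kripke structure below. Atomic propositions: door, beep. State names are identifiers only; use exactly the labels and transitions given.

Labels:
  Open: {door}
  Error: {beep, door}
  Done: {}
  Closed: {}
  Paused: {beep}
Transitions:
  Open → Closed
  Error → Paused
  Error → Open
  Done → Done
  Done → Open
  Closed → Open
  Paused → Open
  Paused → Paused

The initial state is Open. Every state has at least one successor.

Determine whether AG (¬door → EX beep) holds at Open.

Does not hold

States satisfying ¬door → EX beep: {Open, Error, Paused}.
States satisfying AG (¬door → EX beep): ∅.
Closed is reachable from Open and violates ¬door → EX beep, so AG fails at Open.
Open ∉ Sat(AG (¬door → EX beep)).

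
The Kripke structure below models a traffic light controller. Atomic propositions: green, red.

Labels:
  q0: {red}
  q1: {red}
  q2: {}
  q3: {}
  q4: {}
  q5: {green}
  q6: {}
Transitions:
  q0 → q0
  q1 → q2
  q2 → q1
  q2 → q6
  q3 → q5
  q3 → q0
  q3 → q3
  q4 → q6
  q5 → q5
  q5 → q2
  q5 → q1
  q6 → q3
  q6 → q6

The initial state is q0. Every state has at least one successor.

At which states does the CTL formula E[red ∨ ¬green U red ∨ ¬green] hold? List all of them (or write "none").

{q0, q1, q2, q3, q4, q6}

States satisfying red ∨ ¬green: {q0, q1, q2, q3, q4, q6}.
States satisfying E[red ∨ ¬green U red ∨ ¬green]: {q0, q1, q2, q3, q4, q6}.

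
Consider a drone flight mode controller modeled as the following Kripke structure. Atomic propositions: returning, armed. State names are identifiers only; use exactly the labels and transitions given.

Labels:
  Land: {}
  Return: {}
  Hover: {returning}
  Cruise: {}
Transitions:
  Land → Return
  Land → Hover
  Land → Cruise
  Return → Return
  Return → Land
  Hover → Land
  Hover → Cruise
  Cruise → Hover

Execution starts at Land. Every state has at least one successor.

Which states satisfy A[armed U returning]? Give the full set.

{Hover}

States satisfying armed: ∅.
States satisfying returning: {Hover}.
States satisfying A[armed U returning]: {Hover}.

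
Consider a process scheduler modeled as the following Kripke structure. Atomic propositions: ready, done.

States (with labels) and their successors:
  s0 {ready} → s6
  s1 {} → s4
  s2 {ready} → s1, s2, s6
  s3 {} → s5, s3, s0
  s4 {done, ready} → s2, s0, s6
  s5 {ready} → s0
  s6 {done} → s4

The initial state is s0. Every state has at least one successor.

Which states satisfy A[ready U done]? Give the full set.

{s0, s4, s5, s6}

States satisfying ready: {s0, s2, s4, s5}.
States satisfying done: {s4, s6}.
States satisfying A[ready U done]: {s0, s4, s5, s6}.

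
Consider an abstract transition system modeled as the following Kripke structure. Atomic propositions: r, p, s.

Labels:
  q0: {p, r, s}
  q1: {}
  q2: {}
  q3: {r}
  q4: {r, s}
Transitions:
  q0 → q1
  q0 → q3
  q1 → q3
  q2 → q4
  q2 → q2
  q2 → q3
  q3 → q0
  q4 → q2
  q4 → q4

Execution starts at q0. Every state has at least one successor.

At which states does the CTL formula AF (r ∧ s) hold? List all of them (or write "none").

{q0, q1, q3, q4}

States satisfying r ∧ s: {q0, q4}.
States satisfying AF (r ∧ s): {q0, q1, q3, q4}.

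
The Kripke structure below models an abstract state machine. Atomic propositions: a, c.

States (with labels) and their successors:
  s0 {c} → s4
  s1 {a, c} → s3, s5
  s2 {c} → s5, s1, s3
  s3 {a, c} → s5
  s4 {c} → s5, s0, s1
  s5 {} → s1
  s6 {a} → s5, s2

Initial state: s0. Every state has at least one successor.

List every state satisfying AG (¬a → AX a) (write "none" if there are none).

States satisfying ¬a → AX a: {s1, s3, s5, s6}.
States satisfying AG (¬a → AX a): {s1, s3, s5}.

{s1, s3, s5}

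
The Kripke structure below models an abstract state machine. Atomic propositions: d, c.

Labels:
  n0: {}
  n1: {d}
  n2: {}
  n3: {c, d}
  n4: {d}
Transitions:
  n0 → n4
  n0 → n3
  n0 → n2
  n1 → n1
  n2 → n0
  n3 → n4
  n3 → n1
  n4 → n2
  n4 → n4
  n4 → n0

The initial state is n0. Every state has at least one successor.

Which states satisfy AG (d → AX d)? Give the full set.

{n1}

States satisfying d → AX d: {n0, n1, n2, n3}.
States satisfying AG (d → AX d): {n1}.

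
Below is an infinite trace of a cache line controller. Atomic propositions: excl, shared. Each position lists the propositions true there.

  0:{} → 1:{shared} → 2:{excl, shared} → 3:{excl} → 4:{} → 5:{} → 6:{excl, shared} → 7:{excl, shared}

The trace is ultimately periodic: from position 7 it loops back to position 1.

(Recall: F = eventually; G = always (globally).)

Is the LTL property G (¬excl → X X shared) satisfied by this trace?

¬excl → X X shared must hold at every position from 0 onward. It fails at position 1, so G (¬excl → X X shared) is false.
Positions where ¬excl holds: 0, 1, 4, 5.
Check X X shared at each: 0→ok, 1→fails, 4→ok, 5→ok.

Violated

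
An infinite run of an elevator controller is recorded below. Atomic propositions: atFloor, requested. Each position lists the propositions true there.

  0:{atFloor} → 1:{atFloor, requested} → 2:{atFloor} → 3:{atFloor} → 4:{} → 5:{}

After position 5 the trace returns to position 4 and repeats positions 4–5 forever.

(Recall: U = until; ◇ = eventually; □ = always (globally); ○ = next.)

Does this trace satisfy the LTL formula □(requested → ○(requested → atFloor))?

Satisfied

requested → ○(requested → atFloor) holds at every position 0..5, and those are all positions ever visited, so □(requested → ○(requested → atFloor)) holds.
Positions where requested holds: 1.
Check ○(requested → atFloor) at each: 1→ok.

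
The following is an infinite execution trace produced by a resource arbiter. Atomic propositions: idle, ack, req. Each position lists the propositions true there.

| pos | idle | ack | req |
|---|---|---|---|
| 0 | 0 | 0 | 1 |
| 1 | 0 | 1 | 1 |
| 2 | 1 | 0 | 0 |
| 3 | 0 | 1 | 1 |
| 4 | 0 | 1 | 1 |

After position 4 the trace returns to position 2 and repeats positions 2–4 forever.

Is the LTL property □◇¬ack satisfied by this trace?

Yes

◇¬ack holds at every position 0..4, and those are all positions ever visited, so □◇¬ack holds.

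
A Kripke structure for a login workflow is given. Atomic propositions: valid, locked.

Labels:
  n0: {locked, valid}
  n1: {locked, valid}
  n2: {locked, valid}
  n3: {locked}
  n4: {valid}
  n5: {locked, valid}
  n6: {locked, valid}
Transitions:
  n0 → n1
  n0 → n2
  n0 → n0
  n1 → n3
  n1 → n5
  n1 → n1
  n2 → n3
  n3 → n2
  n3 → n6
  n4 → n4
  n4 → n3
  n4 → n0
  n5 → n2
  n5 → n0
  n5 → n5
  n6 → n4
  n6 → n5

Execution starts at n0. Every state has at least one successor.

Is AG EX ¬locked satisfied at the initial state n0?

States satisfying EX ¬locked: {n4, n6}.
States satisfying AG EX ¬locked: ∅.
n0 is reachable from n0 and violates EX ¬locked, so AG fails at n0.
n0 ∉ Sat(AG EX ¬locked).

Does not hold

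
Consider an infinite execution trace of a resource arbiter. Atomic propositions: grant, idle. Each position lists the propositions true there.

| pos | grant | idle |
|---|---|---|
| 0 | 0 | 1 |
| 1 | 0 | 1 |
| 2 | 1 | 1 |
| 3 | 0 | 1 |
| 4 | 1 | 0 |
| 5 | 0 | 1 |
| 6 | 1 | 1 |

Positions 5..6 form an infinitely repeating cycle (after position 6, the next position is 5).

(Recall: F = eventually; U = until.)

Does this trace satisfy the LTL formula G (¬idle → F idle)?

¬idle → F idle holds at every position 0..6, and those are all positions ever visited, so G (¬idle → F idle) holds.
Positions where ¬idle holds: 4.
Check F idle at each: 4→ok.

Yes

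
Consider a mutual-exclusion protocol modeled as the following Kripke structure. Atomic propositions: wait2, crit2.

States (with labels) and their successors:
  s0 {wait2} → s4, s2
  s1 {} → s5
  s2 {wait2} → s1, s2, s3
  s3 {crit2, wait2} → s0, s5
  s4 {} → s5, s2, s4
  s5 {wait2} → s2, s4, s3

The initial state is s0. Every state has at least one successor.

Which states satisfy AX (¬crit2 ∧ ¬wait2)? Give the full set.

none

States satisfying ¬crit2 ∧ ¬wait2: {s1, s4}.
States satisfying AX (¬crit2 ∧ ¬wait2): ∅.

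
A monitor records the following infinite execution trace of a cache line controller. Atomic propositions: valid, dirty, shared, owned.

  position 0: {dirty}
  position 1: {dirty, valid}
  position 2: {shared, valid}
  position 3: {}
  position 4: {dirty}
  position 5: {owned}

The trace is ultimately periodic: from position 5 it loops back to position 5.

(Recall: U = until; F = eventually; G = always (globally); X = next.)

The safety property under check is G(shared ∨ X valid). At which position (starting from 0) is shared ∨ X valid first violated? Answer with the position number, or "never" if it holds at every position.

Check shared ∨ X valid at each position in order: 0 ✓, 1 ✓, 2 ✓.
At position 3 the labels are {} and the next position 4 has {dirty}, so shared ∨ X valid is false there. This is the first violation.

3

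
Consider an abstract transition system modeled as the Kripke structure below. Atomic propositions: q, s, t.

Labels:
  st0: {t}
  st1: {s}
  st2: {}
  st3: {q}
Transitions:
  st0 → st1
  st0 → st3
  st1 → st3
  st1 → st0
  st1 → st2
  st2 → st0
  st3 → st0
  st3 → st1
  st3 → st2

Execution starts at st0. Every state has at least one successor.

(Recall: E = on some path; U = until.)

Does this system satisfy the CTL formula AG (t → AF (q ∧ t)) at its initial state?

States satisfying t → AF (q ∧ t): {st1, st2, st3}.
States satisfying AG (t → AF (q ∧ t)): ∅.
st0 is reachable from st0 and violates t → AF (q ∧ t), so AG fails at st0.
st0 ∉ Sat(AG (t → AF (q ∧ t))).

Violated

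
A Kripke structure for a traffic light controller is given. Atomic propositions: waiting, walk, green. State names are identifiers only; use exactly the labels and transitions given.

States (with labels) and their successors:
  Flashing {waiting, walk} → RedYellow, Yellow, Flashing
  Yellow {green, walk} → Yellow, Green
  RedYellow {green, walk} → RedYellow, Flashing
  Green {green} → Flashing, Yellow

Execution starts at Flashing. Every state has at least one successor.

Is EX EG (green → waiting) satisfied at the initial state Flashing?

States satisfying EG (green → waiting): {Flashing}.
States satisfying EX EG (green → waiting): {Flashing, RedYellow, Green}.
Flashing ∈ Sat(EX EG (green → waiting)).

Yes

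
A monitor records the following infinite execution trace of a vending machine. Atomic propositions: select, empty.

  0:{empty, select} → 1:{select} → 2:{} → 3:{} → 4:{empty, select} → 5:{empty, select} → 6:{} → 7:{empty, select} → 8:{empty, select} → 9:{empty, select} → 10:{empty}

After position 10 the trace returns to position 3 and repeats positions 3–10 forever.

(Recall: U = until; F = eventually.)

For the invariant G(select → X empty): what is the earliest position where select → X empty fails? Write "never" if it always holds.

0

At position 0 the labels are {empty, select} and the next position 1 has {select}, so select → X empty is false there. This is the first violation.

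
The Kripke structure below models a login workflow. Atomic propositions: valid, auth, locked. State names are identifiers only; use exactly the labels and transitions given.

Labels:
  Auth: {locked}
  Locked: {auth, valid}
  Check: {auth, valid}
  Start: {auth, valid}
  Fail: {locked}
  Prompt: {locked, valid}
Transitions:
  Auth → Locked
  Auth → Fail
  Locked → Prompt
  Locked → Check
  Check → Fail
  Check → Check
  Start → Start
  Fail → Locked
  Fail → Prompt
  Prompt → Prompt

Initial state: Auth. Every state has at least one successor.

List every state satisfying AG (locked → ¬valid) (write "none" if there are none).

States satisfying locked → ¬valid: {Auth, Locked, Check, Start, Fail}.
States satisfying AG (locked → ¬valid): {Start}.

{Start}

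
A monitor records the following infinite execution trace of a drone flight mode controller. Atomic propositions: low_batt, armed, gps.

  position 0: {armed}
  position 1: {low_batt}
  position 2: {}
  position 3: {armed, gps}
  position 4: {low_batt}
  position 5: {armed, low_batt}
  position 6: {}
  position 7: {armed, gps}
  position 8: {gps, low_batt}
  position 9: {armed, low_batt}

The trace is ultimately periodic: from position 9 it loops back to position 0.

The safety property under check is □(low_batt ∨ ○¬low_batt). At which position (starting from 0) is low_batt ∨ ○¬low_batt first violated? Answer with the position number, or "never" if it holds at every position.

At position 0 the labels are {armed} and the next position 1 has {low_batt}, so low_batt ∨ ○¬low_batt is false there. This is the first violation.

0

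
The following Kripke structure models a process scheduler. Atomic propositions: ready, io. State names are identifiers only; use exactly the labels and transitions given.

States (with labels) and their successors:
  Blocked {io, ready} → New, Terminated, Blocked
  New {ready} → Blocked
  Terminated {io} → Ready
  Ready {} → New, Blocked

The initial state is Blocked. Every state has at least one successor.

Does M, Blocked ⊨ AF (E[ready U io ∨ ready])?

States satisfying E[ready U io ∨ ready]: {Blocked, New, Terminated}.
States satisfying AF (E[ready U io ∨ ready]): {Blocked, New, Terminated, Ready}.
Blocked ∈ Sat(AF (E[ready U io ∨ ready])).

Holds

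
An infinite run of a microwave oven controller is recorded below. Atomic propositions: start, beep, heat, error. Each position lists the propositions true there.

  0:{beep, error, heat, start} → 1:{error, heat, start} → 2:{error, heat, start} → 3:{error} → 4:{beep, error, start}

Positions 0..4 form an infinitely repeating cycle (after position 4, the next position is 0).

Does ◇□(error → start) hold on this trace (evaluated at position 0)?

No

□(error → start) is false at every position 0..4, so it never becomes true and ◇□(error → start) fails.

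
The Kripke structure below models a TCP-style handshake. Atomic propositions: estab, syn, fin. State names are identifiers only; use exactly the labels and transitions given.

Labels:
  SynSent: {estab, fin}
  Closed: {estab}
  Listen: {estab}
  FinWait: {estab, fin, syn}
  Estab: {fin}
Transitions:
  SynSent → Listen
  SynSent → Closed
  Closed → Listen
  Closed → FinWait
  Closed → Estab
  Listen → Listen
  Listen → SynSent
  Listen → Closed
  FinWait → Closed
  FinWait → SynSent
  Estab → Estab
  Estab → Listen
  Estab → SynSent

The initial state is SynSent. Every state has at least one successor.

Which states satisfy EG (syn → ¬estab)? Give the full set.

{SynSent, Closed, Listen, Estab}

States satisfying syn → ¬estab: {SynSent, Closed, Listen, Estab}.
States satisfying EG (syn → ¬estab): {SynSent, Closed, Listen, Estab}.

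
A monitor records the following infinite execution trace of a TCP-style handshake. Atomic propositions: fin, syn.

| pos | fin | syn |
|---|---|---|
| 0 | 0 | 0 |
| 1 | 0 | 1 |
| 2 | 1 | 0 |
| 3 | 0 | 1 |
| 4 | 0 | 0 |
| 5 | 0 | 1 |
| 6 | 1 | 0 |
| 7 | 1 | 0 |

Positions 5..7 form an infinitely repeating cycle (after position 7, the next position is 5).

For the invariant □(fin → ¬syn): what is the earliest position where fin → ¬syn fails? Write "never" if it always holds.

fin → ¬syn holds at every position 0..7, and those are all the positions the trace ever visits, so the invariant □(fin → ¬syn) is never violated.

never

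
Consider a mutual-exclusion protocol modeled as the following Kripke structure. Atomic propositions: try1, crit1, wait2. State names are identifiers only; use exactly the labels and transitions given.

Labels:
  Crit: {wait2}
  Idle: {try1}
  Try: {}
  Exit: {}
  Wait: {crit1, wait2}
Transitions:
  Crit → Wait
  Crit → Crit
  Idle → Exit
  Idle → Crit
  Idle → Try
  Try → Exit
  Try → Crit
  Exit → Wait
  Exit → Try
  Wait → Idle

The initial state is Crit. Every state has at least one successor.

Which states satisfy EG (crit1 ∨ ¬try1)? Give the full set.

States satisfying crit1 ∨ ¬try1: {Crit, Try, Exit, Wait}.
States satisfying EG (crit1 ∨ ¬try1): {Crit, Try, Exit}.

{Crit, Try, Exit}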